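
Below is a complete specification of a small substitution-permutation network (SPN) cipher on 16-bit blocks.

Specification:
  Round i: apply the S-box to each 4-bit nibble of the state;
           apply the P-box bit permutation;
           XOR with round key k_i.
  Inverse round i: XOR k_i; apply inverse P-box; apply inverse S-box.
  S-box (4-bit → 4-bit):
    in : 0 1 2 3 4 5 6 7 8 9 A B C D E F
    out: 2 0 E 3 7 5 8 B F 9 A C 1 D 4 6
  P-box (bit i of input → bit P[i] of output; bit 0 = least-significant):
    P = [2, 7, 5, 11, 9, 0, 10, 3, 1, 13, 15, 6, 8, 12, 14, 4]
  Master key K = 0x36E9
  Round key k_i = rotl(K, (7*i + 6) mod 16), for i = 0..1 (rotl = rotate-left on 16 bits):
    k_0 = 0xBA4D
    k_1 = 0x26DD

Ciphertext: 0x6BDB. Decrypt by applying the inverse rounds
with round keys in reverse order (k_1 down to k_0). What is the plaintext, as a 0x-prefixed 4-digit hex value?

0xEF54

s_0 = ciphertext = 0x6BDB
s_1 = InvRound(s_0, k_1) = 0x5CE9
s_2 = InvRound(s_1, k_0) = 0xEF54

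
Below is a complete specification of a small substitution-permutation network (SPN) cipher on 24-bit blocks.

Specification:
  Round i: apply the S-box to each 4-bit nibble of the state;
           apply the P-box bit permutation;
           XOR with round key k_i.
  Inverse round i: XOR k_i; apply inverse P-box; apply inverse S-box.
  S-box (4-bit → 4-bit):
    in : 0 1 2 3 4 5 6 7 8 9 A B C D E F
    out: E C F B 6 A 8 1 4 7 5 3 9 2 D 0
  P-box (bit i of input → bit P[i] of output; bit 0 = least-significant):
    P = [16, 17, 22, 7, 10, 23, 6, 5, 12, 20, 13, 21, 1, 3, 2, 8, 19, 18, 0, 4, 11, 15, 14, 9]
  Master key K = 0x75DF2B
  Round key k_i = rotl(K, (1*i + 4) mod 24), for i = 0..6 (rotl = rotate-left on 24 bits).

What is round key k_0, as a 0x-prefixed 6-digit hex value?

K = 0x75DF2B
k_0 = rotl(K, (1*0+4) mod 24) = rotl(K, 4) = 0x5DF2B7

0x5DF2B7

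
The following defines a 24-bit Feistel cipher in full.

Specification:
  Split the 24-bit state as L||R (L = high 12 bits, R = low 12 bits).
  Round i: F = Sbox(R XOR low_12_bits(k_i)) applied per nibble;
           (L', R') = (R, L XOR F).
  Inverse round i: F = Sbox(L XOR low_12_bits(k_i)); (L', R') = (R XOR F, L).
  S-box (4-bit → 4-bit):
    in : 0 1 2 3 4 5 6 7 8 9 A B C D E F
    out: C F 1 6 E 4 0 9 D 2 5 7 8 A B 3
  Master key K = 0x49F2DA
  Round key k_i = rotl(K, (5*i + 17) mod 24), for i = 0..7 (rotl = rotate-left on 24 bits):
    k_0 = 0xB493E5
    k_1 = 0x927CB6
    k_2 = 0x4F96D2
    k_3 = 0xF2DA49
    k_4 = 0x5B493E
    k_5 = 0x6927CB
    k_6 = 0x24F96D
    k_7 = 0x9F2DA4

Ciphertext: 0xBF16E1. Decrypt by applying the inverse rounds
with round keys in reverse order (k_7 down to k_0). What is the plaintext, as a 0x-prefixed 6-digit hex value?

0x78A8AB

s_0 = ciphertext = 0xBF16E1
s_1 = InvRound(s_0, k_7) = 0x6A5BF1
s_2 = InvRound(s_1, k_6) = 0x87C6A5
s_3 = InvRound(s_2, k_5) = 0x5DC87C
s_4 = InvRound(s_3, k_4) = 0x0CD5DC
s_5 = InvRound(s_4, k_3) = 0x0020CD
s_6 = InvRound(s_5, k_2) = 0x061002
s_7 = InvRound(s_6, k_1) = 0x8AB061
s_8 = InvRound(s_7, k_0) = 0x78A8AB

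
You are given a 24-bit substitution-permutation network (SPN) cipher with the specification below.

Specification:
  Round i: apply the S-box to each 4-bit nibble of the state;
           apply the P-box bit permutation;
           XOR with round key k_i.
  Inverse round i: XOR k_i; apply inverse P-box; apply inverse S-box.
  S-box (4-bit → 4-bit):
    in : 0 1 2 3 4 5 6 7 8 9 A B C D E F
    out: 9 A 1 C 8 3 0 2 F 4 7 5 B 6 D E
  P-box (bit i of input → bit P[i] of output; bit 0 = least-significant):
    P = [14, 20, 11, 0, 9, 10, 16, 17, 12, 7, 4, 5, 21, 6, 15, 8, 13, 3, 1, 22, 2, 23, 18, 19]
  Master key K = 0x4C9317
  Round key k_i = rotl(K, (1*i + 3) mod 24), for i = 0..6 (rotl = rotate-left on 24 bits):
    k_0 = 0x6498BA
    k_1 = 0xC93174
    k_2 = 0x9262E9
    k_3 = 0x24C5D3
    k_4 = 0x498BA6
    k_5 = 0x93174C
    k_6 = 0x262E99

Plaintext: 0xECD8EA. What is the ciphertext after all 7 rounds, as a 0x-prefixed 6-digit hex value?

0xD8E99F

s_0 = plaintext = 0xECD8EA
s_1 = Round(s_0, k_0) = 0x3B6246
s_2 = Round(s_1, k_1) = 0xC70176
s_3 = Round(s_2, k_2) = 0x3A6745
s_4 = Round(s_3, k_3) = 0x3AA559
s_5 = Round(s_4, k_4) = 0x65356C
s_6 = Round(s_5, k_5) = 0x83E6C5
s_7 = Round(s_6, k_6) = 0xD8E99F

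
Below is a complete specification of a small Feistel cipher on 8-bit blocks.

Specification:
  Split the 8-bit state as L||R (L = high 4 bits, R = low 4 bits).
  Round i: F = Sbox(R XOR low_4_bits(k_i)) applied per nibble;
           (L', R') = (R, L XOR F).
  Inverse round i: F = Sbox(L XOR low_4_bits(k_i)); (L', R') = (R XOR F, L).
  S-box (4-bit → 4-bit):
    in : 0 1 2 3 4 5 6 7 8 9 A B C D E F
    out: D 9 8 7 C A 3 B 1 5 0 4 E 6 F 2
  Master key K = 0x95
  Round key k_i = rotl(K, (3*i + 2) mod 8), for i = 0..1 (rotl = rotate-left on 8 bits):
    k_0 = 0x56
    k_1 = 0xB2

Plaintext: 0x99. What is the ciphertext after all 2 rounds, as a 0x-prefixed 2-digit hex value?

s_0 = plaintext = 0x99
s_1 = Round(s_0, k_0) = 0x9B
s_2 = Round(s_1, k_1) = 0xBC

0xBC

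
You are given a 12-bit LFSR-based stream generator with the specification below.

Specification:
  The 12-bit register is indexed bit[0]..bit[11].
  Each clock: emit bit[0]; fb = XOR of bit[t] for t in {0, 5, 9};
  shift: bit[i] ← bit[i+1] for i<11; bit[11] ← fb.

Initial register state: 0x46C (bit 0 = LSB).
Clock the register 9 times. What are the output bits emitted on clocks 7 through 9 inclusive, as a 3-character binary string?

reg_0 = 0x46C
clock 1: out=0, reg = 0xA36
clock 2: out=0, reg = 0x51B
clock 3: out=1, reg = 0xA8D
clock 4: out=1, reg = 0x546
clock 5: out=0, reg = 0x2A3
clock 6: out=1, reg = 0x951
clock 7: out=1, reg = 0xCA8
clock 8: out=0, reg = 0xE54
clock 9: out=0, reg = 0xF2A

100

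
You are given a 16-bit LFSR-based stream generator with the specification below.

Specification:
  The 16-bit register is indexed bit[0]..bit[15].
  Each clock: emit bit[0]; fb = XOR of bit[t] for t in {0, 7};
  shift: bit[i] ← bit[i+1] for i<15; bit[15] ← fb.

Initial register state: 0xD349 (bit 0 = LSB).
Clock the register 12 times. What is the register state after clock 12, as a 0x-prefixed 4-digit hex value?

reg_0 = 0xD349
clock 1: out=1, reg = 0xE9A4
clock 2: out=0, reg = 0xF4D2
clock 3: out=0, reg = 0xFA69
clock 4: out=1, reg = 0xFD34
clock 5: out=0, reg = 0x7E9A
clock 6: out=0, reg = 0xBF4D
clock 7: out=1, reg = 0xDFA6
clock 8: out=0, reg = 0xEFD3
clock 9: out=1, reg = 0x77E9
clock 10: out=1, reg = 0x3BF4
clock 11: out=0, reg = 0x9DFA
clock 12: out=0, reg = 0xCEFD

0xCEFD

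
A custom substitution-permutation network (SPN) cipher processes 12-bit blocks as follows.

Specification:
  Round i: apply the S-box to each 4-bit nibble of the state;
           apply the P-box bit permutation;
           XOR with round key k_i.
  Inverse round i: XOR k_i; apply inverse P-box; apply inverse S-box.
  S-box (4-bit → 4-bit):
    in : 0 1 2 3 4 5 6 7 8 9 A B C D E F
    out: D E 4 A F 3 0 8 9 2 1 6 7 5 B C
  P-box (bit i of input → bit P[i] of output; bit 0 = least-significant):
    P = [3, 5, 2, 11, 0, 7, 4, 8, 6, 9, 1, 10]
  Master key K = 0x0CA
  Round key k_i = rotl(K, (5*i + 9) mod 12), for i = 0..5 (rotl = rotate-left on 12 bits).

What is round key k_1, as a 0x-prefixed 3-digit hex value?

K = 0x0CA
k_0 = rotl(K, (5*0+9) mod 12) = rotl(K, 9) = 0x419
k_1 = rotl(K, (5*1+9) mod 12) = rotl(K, 2) = 0x328

0x328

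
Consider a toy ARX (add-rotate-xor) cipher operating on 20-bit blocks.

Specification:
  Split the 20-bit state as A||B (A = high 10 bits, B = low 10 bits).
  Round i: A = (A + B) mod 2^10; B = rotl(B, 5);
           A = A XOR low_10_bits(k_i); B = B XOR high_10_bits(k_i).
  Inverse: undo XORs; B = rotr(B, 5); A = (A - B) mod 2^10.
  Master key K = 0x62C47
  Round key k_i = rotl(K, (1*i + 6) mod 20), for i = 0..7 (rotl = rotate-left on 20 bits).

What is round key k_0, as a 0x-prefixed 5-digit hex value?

0xB11D8

K = 0x62C47
k_0 = rotl(K, (1*0+6) mod 20) = rotl(K, 6) = 0xB11D8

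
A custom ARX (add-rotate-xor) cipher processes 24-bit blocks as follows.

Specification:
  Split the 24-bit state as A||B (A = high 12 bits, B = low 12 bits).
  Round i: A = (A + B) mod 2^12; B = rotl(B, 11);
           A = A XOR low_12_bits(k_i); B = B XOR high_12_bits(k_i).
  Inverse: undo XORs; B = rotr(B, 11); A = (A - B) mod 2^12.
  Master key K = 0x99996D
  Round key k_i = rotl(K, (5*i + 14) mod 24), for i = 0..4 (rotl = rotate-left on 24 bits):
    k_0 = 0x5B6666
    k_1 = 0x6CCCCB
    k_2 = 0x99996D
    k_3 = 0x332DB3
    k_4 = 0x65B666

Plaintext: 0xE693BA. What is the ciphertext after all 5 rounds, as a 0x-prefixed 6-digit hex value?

s_0 = plaintext = 0xE693BA
s_1 = Round(s_0, k_0) = 0x44546B
s_2 = Round(s_1, k_1) = 0x47BCF9
s_3 = Round(s_2, k_2) = 0x8197E5
s_4 = Round(s_3, k_3) = 0x24D8C0
s_5 = Round(s_4, k_4) = 0xD6B23B

0xD6B23B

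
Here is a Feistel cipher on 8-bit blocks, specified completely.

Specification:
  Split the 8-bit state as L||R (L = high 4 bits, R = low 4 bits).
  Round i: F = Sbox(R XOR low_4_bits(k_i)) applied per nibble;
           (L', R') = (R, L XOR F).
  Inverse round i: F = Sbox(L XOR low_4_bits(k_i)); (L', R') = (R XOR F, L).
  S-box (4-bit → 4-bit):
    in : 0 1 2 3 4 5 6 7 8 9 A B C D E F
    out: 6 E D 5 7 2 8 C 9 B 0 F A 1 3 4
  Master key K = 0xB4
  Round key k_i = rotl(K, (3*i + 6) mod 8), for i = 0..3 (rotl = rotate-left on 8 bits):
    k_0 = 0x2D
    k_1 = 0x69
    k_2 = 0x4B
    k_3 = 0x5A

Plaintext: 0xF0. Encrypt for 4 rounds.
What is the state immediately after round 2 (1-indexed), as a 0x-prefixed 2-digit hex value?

s_0 = plaintext = 0xF0
s_1 = Round(s_0, k_0) = 0x0E
s_2 = Round(s_1, k_1) = 0xEC
s_3 = Round(s_2, k_2) = 0xC2
s_4 = Round(s_3, k_3) = 0x25

0xEC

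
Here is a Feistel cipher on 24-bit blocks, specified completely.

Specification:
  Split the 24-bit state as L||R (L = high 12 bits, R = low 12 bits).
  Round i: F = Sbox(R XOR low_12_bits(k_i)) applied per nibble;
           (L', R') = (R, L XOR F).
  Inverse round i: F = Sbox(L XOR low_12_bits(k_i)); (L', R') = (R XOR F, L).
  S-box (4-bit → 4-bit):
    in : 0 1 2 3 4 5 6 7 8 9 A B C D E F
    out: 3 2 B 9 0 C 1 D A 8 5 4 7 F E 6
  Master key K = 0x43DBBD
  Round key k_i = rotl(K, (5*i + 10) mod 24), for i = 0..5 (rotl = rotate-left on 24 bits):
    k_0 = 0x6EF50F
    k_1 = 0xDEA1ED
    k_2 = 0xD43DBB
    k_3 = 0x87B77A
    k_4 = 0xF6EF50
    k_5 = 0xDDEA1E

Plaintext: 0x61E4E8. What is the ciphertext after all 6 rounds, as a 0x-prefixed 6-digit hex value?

s_0 = plaintext = 0x61E4E8
s_1 = Round(s_0, k_0) = 0x4E84F3
s_2 = Round(s_1, k_1) = 0x4F38C6
s_3 = Round(s_2, k_2) = 0x8C682C
s_4 = Round(s_3, k_3) = 0x82CE07
s_5 = Round(s_4, k_4) = 0xE07AE1
s_6 = Round(s_5, k_5) = 0xAE1D61

0xAE1D61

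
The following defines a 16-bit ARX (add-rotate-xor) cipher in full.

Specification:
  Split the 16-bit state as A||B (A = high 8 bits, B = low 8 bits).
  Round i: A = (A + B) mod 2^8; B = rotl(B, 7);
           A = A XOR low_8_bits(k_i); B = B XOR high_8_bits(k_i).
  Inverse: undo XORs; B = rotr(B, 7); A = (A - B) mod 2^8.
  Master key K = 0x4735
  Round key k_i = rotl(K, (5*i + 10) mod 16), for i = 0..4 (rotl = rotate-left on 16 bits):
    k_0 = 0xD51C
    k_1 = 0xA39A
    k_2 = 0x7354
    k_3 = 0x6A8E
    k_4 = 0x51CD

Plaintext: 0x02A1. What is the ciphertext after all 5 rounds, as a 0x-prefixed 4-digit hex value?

0xD69C

s_0 = plaintext = 0x02A1
s_1 = Round(s_0, k_0) = 0xBF05
s_2 = Round(s_1, k_1) = 0x5E21
s_3 = Round(s_2, k_2) = 0x2BE3
s_4 = Round(s_3, k_3) = 0x809B
s_5 = Round(s_4, k_4) = 0xD69C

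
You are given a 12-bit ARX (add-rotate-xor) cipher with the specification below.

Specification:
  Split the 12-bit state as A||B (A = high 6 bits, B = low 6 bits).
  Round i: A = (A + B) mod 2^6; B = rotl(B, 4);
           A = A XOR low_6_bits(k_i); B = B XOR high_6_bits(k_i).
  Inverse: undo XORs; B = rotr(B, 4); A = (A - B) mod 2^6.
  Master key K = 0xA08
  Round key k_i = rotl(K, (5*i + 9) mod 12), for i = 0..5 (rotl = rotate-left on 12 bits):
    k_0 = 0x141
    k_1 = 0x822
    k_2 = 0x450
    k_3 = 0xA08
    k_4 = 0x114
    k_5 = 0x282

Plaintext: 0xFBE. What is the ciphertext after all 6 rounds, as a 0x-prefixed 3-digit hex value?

0xE5A

s_0 = plaintext = 0xFBE
s_1 = Round(s_0, k_0) = 0xF6A
s_2 = Round(s_1, k_1) = 0x14A
s_3 = Round(s_2, k_2) = 0x7F3
s_4 = Round(s_3, k_3) = 0x694
s_5 = Round(s_4, k_4) = 0xE81
s_6 = Round(s_5, k_5) = 0xE5A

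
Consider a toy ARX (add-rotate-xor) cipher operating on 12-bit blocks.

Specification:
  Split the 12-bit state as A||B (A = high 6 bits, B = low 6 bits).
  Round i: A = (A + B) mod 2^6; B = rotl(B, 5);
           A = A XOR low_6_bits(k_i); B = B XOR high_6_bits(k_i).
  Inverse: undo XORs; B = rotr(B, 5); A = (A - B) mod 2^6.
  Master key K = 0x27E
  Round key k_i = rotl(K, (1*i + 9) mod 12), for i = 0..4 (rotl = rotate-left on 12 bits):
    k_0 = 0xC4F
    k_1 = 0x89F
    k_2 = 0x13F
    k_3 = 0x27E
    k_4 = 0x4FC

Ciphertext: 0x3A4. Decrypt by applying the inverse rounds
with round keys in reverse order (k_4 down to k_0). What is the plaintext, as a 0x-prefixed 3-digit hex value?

s_0 = ciphertext = 0x3A4
s_1 = InvRound(s_0, k_4) = 0x0EF
s_2 = InvRound(s_1, k_3) = 0xC0D
s_3 = InvRound(s_2, k_2) = 0xF52
s_4 = InvRound(s_3, k_1) = 0x061
s_5 = InvRound(s_4, k_0) = 0xBA0

0xBA0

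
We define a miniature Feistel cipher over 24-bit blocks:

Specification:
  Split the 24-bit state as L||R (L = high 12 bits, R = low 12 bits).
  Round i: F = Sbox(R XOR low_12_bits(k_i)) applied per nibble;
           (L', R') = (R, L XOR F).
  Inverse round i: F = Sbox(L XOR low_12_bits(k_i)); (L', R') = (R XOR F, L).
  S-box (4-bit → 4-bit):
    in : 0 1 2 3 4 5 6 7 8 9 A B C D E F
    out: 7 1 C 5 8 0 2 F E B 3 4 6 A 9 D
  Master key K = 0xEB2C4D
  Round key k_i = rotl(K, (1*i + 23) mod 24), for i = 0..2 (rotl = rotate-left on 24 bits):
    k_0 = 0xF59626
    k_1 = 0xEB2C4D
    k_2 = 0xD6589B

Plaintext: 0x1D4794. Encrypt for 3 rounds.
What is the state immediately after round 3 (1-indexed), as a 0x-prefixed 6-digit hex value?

0x134BA5

s_0 = plaintext = 0x1D4794
s_1 = Round(s_0, k_0) = 0x794098
s_2 = Round(s_1, k_1) = 0x098134
s_3 = Round(s_2, k_2) = 0x134BA5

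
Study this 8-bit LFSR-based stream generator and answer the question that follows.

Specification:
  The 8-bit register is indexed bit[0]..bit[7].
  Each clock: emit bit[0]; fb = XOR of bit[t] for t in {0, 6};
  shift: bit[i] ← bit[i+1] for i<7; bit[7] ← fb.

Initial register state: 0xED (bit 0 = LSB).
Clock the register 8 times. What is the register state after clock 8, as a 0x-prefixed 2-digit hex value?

0x36

reg_0 = 0xED
clock 1: out=1, reg = 0x76
clock 2: out=0, reg = 0xBB
clock 3: out=1, reg = 0xDD
clock 4: out=1, reg = 0x6E
clock 5: out=0, reg = 0xB7
clock 6: out=1, reg = 0xDB
clock 7: out=1, reg = 0x6D
clock 8: out=1, reg = 0x36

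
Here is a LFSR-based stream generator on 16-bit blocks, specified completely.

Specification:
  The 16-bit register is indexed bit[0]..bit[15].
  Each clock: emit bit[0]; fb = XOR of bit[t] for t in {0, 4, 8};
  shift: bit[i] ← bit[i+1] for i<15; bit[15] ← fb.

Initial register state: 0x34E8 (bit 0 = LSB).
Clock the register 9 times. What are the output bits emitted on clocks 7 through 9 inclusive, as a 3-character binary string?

110

reg_0 = 0x34E8
clock 1: out=0, reg = 0x1A74
clock 2: out=0, reg = 0x8D3A
clock 3: out=0, reg = 0x469D
clock 4: out=1, reg = 0x234E
clock 5: out=0, reg = 0x91A7
clock 6: out=1, reg = 0x48D3
clock 7: out=1, reg = 0x2469
clock 8: out=1, reg = 0x9234
clock 9: out=0, reg = 0xC91A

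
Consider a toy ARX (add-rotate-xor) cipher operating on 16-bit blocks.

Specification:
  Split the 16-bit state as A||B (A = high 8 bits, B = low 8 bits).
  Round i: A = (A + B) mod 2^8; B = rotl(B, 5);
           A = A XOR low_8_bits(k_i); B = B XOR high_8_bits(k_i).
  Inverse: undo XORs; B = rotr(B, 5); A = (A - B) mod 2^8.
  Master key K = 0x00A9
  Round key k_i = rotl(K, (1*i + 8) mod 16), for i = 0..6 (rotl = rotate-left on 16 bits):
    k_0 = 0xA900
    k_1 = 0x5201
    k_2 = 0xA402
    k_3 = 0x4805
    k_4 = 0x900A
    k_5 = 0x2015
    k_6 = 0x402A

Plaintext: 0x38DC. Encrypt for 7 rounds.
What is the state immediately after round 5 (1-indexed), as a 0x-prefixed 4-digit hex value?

s_0 = plaintext = 0x38DC
s_1 = Round(s_0, k_0) = 0x1432
s_2 = Round(s_1, k_1) = 0x4714
s_3 = Round(s_2, k_2) = 0x5926
s_4 = Round(s_3, k_3) = 0x7A8C
s_5 = Round(s_4, k_4) = 0x0C01
s_6 = Round(s_5, k_5) = 0x1800
s_7 = Round(s_6, k_6) = 0x3240

0x0C01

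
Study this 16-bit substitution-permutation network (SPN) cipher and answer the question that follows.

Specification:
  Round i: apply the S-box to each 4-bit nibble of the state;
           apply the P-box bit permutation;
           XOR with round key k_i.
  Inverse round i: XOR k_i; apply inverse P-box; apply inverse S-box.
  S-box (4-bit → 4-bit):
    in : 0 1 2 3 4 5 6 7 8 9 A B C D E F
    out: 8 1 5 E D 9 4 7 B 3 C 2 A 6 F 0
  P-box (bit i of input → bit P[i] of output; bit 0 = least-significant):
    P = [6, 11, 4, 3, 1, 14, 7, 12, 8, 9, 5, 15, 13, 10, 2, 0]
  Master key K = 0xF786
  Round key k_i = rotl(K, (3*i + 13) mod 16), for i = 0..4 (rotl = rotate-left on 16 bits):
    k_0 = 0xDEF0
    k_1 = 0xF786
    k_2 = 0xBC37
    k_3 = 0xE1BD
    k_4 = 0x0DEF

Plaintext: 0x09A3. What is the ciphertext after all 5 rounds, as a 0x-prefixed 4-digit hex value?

0x00E2

s_0 = plaintext = 0x09A3
s_1 = Round(s_0, k_0) = 0xC569
s_2 = Round(s_1, k_1) = 0x7A47
s_3 = Round(s_2, k_2) = 0x00C1
s_4 = Round(s_3, k_3) = 0x31FC
s_5 = Round(s_4, k_4) = 0x00E2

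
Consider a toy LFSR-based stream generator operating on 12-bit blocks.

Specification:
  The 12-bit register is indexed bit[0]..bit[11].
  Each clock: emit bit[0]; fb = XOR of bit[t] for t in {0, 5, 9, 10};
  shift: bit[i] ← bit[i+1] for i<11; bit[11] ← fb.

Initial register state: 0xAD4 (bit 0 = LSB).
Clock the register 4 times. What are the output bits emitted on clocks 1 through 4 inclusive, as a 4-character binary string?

0010

reg_0 = 0xAD4
clock 1: out=0, reg = 0xD6A
clock 2: out=0, reg = 0x6B5
clock 3: out=1, reg = 0x35A
clock 4: out=0, reg = 0x9AD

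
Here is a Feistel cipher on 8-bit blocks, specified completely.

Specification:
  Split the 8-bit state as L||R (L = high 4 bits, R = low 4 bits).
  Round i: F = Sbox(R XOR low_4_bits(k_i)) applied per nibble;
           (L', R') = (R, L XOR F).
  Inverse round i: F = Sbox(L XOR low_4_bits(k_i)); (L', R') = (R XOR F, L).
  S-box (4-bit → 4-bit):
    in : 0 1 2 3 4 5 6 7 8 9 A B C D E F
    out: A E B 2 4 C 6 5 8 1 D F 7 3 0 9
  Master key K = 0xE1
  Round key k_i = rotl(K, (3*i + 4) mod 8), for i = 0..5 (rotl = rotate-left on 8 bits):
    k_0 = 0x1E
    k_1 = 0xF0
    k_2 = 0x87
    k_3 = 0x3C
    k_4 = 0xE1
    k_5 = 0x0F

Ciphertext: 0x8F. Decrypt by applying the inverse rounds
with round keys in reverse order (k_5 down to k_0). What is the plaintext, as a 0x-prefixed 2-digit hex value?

0xB2

s_0 = ciphertext = 0x8F
s_1 = InvRound(s_0, k_5) = 0xA8
s_2 = InvRound(s_1, k_4) = 0x7A
s_3 = InvRound(s_2, k_3) = 0x57
s_4 = InvRound(s_3, k_2) = 0xC5
s_5 = InvRound(s_4, k_1) = 0x2C
s_6 = InvRound(s_5, k_0) = 0xB2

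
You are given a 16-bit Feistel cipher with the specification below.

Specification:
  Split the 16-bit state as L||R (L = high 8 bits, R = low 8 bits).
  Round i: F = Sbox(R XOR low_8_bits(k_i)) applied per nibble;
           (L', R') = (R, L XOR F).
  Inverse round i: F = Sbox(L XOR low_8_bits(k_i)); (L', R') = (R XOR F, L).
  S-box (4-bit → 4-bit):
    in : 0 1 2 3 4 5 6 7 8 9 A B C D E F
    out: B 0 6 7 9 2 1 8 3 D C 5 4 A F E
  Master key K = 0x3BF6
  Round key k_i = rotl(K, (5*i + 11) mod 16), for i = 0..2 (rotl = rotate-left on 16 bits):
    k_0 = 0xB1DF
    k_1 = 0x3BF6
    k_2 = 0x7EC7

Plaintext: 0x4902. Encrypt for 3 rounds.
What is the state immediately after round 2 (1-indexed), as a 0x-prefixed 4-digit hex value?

s_0 = plaintext = 0x4902
s_1 = Round(s_0, k_0) = 0x02E3
s_2 = Round(s_1, k_1) = 0xE300
s_3 = Round(s_2, k_2) = 0x00AB

0xE300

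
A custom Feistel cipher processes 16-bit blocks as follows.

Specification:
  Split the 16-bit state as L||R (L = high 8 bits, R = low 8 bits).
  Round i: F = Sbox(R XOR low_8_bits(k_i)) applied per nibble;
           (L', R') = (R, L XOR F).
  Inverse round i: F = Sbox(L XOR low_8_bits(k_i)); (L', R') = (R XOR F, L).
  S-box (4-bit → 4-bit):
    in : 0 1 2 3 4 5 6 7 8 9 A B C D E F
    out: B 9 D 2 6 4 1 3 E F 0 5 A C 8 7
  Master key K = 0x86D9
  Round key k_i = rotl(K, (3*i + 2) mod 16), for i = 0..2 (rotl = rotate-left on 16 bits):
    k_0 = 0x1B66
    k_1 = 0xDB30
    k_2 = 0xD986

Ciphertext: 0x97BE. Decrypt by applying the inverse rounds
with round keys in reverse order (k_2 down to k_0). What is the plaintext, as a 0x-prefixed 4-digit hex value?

0x3A04

s_0 = ciphertext = 0x97BE
s_1 = InvRound(s_0, k_2) = 0x2797
s_2 = InvRound(s_1, k_1) = 0x0427
s_3 = InvRound(s_2, k_0) = 0x3A04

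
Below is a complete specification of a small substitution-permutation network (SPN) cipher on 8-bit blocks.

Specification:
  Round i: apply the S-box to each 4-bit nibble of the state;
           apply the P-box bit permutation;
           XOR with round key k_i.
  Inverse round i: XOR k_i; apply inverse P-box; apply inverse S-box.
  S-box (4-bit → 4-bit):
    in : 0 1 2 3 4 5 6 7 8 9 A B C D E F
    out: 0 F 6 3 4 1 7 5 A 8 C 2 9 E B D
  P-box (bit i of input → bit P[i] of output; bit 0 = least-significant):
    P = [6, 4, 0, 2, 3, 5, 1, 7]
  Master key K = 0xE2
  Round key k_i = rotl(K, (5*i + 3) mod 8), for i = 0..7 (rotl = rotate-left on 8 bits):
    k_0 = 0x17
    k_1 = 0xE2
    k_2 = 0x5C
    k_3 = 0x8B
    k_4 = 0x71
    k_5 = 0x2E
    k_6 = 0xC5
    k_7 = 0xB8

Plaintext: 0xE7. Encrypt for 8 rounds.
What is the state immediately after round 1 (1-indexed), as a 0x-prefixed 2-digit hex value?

s_0 = plaintext = 0xE7
s_1 = Round(s_0, k_0) = 0xFE
s_2 = Round(s_1, k_1) = 0x3C
s_3 = Round(s_2, k_2) = 0x30
s_4 = Round(s_3, k_3) = 0xA3
s_5 = Round(s_4, k_4) = 0xA3
s_6 = Round(s_5, k_5) = 0xFC
s_7 = Round(s_6, k_6) = 0x0B
s_8 = Round(s_7, k_7) = 0xA8

0xFE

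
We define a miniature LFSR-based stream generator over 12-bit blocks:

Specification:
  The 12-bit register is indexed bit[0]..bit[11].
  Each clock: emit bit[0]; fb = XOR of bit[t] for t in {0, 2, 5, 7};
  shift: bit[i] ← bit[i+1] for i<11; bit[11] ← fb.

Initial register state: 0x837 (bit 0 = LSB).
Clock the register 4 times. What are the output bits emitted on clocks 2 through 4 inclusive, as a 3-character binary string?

110

reg_0 = 0x837
clock 1: out=1, reg = 0xC1B
clock 2: out=1, reg = 0xE0D
clock 3: out=1, reg = 0x706
clock 4: out=0, reg = 0xB83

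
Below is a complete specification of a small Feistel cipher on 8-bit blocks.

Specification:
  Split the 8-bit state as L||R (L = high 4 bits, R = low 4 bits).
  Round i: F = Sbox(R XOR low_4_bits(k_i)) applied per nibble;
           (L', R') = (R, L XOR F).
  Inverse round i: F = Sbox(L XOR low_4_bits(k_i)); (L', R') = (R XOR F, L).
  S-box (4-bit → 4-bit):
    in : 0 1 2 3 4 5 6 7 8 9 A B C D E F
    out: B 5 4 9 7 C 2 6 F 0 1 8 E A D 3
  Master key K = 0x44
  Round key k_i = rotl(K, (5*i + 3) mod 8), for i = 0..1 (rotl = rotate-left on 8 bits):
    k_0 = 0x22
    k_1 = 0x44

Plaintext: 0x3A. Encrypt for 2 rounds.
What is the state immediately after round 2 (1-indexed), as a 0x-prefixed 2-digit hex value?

s_0 = plaintext = 0x3A
s_1 = Round(s_0, k_0) = 0xAC
s_2 = Round(s_1, k_1) = 0xC5

0xC5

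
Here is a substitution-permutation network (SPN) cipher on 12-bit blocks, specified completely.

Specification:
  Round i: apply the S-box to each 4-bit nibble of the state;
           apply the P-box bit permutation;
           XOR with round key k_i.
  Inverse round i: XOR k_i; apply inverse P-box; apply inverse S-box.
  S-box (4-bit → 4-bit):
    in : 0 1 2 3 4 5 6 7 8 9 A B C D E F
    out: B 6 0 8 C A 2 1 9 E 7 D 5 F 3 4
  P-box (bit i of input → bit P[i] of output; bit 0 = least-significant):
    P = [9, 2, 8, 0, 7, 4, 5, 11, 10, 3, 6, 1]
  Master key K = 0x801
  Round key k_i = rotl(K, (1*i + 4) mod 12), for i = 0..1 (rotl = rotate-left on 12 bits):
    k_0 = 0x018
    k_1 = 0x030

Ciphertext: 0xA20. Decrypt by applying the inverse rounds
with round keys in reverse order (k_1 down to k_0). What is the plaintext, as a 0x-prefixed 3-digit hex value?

0x920

s_0 = ciphertext = 0xA20
s_1 = InvRound(s_0, k_1) = 0x257
s_2 = InvRound(s_1, k_0) = 0x920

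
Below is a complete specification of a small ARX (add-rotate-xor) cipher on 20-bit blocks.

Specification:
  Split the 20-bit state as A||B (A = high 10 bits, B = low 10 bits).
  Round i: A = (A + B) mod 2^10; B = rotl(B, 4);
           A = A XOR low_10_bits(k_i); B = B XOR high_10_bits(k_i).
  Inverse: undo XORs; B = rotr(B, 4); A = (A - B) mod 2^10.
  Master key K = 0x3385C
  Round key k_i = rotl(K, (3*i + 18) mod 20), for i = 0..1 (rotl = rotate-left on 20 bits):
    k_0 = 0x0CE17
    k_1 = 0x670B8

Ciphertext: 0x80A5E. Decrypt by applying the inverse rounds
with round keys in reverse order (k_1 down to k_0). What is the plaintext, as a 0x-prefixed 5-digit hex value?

s_0 = ciphertext = 0x80A5E
s_1 = InvRound(s_0, k_1) = 0x7F8BC
s_2 = InvRound(s_1, k_0) = 0x087C8

0x087C8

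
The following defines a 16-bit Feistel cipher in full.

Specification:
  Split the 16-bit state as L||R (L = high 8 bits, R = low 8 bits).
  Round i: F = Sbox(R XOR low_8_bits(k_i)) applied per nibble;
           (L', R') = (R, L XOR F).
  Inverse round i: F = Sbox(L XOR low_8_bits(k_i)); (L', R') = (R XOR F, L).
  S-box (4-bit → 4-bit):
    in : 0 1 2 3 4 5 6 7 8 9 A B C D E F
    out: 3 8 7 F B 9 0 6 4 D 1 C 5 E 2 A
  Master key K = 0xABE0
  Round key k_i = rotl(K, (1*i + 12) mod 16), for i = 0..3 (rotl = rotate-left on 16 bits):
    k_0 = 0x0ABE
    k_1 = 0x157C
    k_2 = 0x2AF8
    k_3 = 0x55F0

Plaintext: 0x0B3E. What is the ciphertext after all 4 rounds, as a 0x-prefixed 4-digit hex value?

0xB675

s_0 = plaintext = 0x0B3E
s_1 = Round(s_0, k_0) = 0x3E48
s_2 = Round(s_1, k_1) = 0x48C5
s_3 = Round(s_2, k_2) = 0xC5B6
s_4 = Round(s_3, k_3) = 0xB675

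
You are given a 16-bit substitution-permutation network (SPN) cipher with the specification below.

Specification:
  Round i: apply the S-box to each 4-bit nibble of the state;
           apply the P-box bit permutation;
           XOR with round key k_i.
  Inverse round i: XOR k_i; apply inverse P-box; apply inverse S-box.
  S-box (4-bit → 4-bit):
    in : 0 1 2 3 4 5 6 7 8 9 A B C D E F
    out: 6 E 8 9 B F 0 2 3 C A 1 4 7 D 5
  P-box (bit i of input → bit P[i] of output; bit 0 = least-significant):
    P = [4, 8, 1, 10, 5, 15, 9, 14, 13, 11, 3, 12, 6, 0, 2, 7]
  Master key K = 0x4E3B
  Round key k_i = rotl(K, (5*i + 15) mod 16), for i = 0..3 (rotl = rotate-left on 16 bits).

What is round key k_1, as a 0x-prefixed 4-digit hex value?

0xE3B4

K = 0x4E3B
k_0 = rotl(K, (5*0+15) mod 16) = rotl(K, 15) = 0xA71D
k_1 = rotl(K, (5*1+15) mod 16) = rotl(K, 4) = 0xE3B4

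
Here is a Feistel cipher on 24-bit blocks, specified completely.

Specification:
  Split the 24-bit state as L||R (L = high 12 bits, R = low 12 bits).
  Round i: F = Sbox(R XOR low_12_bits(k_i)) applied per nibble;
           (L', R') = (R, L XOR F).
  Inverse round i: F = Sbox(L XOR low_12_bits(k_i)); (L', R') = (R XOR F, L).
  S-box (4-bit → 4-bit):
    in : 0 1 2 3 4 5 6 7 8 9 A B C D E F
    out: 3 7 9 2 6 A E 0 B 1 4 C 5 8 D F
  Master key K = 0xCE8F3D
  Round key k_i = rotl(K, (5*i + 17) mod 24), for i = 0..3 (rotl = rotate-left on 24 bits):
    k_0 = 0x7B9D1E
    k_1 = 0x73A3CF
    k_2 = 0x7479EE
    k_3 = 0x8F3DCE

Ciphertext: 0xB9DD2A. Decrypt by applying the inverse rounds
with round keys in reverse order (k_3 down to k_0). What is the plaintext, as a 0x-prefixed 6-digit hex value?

s_0 = ciphertext = 0xB9DD2A
s_1 = InvRound(s_0, k_3) = 0x388B9D
s_2 = InvRound(s_1, k_2) = 0xF73388
s_3 = InvRound(s_2, k_1) = 0x64DF73
s_4 = InvRound(s_3, k_0) = 0x3D164D

0x3D164D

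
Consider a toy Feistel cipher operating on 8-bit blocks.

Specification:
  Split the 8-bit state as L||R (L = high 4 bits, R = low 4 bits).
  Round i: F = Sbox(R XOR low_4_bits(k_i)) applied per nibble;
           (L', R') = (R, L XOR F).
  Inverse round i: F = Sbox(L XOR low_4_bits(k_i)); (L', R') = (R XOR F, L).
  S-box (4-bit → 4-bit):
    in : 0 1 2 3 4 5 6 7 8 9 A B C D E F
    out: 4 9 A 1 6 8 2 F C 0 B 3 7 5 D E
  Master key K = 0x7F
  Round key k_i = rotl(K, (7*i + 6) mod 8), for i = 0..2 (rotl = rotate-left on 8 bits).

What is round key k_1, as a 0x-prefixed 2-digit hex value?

0xEF

K = 0x7F
k_0 = rotl(K, (7*0+6) mod 8) = rotl(K, 6) = 0xDF
k_1 = rotl(K, (7*1+6) mod 8) = rotl(K, 5) = 0xEF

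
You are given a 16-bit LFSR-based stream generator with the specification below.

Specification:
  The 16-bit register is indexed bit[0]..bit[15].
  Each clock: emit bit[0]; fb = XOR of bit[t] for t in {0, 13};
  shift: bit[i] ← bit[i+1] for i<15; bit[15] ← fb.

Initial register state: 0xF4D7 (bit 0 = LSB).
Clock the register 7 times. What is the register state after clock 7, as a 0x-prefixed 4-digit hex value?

0xA1E9

reg_0 = 0xF4D7
clock 1: out=1, reg = 0x7A6B
clock 2: out=1, reg = 0x3D35
clock 3: out=1, reg = 0x1E9A
clock 4: out=0, reg = 0x0F4D
clock 5: out=1, reg = 0x87A6
clock 6: out=0, reg = 0x43D3
clock 7: out=1, reg = 0xA1E9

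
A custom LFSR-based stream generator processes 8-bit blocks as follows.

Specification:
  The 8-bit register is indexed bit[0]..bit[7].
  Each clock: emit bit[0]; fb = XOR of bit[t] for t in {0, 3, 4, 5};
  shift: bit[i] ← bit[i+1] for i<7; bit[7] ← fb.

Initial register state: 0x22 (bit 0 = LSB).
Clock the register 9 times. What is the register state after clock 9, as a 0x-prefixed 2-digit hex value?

0x5E

reg_0 = 0x22
clock 1: out=0, reg = 0x91
clock 2: out=1, reg = 0x48
clock 3: out=0, reg = 0xA4
clock 4: out=0, reg = 0xD2
clock 5: out=0, reg = 0xE9
clock 6: out=1, reg = 0xF4
clock 7: out=0, reg = 0x7A
clock 8: out=0, reg = 0xBD
clock 9: out=1, reg = 0x5E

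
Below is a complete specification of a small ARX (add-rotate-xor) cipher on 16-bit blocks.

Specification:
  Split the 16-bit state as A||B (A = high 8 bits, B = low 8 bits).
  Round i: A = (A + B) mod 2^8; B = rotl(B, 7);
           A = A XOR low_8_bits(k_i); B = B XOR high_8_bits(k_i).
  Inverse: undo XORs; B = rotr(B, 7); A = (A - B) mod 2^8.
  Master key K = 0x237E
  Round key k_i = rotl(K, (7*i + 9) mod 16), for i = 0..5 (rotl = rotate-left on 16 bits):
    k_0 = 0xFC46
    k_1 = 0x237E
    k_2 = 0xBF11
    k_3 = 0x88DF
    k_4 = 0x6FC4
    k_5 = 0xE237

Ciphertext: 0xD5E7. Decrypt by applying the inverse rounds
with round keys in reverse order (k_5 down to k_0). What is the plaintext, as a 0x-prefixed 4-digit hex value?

s_0 = ciphertext = 0xD5E7
s_1 = InvRound(s_0, k_5) = 0xD80A
s_2 = InvRound(s_1, k_4) = 0x52CA
s_3 = InvRound(s_2, k_3) = 0x0984
s_4 = InvRound(s_3, k_2) = 0xA276
s_5 = InvRound(s_4, k_1) = 0x32AA
s_6 = InvRound(s_5, k_0) = 0xC8AC

0xC8AC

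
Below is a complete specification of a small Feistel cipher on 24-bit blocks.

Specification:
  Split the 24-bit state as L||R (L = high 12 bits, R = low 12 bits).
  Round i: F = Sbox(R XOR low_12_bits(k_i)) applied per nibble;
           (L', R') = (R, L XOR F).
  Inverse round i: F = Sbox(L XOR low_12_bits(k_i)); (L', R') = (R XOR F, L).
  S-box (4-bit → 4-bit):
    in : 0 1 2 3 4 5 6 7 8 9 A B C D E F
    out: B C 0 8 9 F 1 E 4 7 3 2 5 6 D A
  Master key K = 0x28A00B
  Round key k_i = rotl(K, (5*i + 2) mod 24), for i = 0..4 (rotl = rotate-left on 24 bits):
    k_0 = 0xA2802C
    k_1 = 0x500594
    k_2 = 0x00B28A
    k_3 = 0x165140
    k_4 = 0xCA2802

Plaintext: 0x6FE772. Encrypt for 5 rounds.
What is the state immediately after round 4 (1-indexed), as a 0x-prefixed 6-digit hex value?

0x042DBC

s_0 = plaintext = 0x6FE772
s_1 = Round(s_0, k_0) = 0x772803
s_2 = Round(s_1, k_1) = 0x80310C
s_3 = Round(s_2, k_2) = 0x10C042
s_4 = Round(s_3, k_3) = 0x042DBC
s_5 = Round(s_4, k_4) = 0xDBCF6F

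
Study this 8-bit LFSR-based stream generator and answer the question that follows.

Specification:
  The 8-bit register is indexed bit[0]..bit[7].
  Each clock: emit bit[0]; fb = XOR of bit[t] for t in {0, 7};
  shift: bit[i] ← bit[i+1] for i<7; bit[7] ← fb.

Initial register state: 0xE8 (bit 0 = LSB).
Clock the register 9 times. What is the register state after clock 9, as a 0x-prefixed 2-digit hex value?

0x53

reg_0 = 0xE8
clock 1: out=0, reg = 0xF4
clock 2: out=0, reg = 0xFA
clock 3: out=0, reg = 0xFD
clock 4: out=1, reg = 0x7E
clock 5: out=0, reg = 0x3F
clock 6: out=1, reg = 0x9F
clock 7: out=1, reg = 0x4F
clock 8: out=1, reg = 0xA7
clock 9: out=1, reg = 0x53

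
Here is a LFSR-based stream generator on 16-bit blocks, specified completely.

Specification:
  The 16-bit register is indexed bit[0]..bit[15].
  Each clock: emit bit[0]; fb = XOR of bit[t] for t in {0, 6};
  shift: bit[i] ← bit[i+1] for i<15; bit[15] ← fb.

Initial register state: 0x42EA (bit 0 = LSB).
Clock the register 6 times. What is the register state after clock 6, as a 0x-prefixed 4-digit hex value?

reg_0 = 0x42EA
clock 1: out=0, reg = 0xA175
clock 2: out=1, reg = 0x50BA
clock 3: out=0, reg = 0x285D
clock 4: out=1, reg = 0x142E
clock 5: out=0, reg = 0x0A17
clock 6: out=1, reg = 0x850B

0x850B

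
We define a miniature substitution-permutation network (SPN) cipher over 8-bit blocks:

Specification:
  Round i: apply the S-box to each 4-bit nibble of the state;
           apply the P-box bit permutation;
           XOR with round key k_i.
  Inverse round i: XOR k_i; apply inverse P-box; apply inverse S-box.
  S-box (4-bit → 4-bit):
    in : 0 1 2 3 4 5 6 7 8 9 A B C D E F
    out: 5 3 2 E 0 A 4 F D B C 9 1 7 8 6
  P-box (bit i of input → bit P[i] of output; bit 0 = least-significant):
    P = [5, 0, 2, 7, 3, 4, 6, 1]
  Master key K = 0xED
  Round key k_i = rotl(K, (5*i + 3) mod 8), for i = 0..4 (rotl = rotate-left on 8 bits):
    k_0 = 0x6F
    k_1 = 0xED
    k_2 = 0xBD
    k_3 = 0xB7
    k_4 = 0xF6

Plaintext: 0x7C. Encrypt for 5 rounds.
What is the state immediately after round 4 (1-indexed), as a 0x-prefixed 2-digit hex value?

0x10

s_0 = plaintext = 0x7C
s_1 = Round(s_0, k_0) = 0x15
s_2 = Round(s_1, k_1) = 0x74
s_3 = Round(s_2, k_2) = 0xE7
s_4 = Round(s_3, k_3) = 0x10
s_5 = Round(s_4, k_4) = 0xCA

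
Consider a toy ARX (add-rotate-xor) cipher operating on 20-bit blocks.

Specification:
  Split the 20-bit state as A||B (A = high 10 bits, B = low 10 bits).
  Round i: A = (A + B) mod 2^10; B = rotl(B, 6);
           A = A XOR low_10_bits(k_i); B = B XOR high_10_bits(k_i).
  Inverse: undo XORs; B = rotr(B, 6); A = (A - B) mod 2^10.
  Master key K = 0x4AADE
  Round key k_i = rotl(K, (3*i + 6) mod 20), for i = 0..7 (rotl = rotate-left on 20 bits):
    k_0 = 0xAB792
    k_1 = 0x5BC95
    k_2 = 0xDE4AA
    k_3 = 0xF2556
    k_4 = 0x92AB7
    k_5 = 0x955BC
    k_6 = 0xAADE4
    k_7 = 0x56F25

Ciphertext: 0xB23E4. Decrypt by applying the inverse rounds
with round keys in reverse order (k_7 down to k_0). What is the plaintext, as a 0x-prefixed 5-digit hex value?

0xA305D

s_0 = ciphertext = 0xB23E4
s_1 = InvRound(s_0, k_7) = 0x7CFFA
s_2 = InvRound(s_1, k_6) = 0xC0915
s_3 = InvRound(s_2, k_5) = 0xAC40D
s_4 = InvRound(s_3, k_4) = 0xE3479
s_5 = InvRound(s_4, k_3) = 0xF370E
s_6 = InvRound(s_5, k_2) = 0xFDB71
s_7 = InvRound(s_6, k_1) = 0x5EDE8
s_8 = InvRound(s_7, k_0) = 0xA305D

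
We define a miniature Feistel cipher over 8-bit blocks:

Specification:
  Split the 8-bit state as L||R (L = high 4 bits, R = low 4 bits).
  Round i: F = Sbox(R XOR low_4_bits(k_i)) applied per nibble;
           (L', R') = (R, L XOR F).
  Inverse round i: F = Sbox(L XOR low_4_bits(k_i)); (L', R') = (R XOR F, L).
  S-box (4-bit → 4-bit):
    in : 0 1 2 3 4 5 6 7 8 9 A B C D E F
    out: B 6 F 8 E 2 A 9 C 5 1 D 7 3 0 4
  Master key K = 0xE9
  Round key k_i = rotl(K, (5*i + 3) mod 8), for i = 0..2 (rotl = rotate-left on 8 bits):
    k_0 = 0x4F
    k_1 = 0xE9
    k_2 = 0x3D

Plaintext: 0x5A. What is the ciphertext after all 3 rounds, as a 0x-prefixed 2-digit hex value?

0xAE

s_0 = plaintext = 0x5A
s_1 = Round(s_0, k_0) = 0xA7
s_2 = Round(s_1, k_1) = 0x7A
s_3 = Round(s_2, k_2) = 0xAE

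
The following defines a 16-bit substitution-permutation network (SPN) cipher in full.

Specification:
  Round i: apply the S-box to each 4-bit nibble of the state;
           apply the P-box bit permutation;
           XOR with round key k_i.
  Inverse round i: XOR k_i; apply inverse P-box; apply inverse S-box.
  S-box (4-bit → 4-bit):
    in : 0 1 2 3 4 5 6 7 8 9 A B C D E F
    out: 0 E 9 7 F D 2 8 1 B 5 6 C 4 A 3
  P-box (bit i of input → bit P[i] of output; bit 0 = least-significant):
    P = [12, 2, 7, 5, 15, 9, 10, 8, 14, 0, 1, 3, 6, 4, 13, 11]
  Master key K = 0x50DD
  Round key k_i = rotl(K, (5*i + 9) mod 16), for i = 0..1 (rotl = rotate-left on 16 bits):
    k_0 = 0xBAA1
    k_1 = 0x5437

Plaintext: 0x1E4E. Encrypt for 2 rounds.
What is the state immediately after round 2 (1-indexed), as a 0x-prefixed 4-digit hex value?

0xBF8D

s_0 = plaintext = 0x1E4E
s_1 = Round(s_0, k_0) = 0x159C
s_2 = Round(s_1, k_1) = 0xBF8D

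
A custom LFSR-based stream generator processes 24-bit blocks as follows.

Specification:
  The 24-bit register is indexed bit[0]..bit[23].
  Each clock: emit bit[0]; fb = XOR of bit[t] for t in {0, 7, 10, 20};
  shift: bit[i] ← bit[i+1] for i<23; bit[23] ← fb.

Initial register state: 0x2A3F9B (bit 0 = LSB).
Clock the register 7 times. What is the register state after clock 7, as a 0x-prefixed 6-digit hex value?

reg_0 = 0x2A3F9B
clock 1: out=1, reg = 0x951FCD
clock 2: out=1, reg = 0x4A8FE6
clock 3: out=0, reg = 0x2547F3
clock 4: out=1, reg = 0x92A3F9
clock 5: out=1, reg = 0xC951FC
clock 6: out=0, reg = 0xE4A8FE
clock 7: out=0, reg = 0xF2547F

0xF2547F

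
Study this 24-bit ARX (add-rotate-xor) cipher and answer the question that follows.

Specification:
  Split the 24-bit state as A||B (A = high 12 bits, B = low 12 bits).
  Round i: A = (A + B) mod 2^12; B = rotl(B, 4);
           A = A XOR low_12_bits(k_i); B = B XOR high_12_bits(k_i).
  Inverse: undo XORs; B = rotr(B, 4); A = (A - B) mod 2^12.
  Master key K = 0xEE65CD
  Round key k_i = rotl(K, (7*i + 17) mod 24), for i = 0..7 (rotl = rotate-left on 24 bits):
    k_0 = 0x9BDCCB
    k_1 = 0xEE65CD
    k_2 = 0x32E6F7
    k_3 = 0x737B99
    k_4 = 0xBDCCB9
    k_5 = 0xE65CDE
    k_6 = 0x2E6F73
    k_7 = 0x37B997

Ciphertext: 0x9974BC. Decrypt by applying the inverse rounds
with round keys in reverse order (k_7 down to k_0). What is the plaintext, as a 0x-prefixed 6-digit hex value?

s_0 = ciphertext = 0x9974BC
s_1 = InvRound(s_0, k_7) = 0x88477C
s_2 = InvRound(s_1, k_6) = 0xD9EA59
s_3 = InvRound(s_2, k_5) = 0x4FDC43
s_4 = InvRound(s_3, k_4) = 0x8CBF79
s_5 = InvRound(s_4, k_3) = 0x4CEE84
s_6 = InvRound(s_5, k_2) = 0x75FADA
s_7 = InvRound(s_6, k_1) = 0x64FC43
s_8 = InvRound(s_7, k_0) = 0xC25E5F

0xC25E5F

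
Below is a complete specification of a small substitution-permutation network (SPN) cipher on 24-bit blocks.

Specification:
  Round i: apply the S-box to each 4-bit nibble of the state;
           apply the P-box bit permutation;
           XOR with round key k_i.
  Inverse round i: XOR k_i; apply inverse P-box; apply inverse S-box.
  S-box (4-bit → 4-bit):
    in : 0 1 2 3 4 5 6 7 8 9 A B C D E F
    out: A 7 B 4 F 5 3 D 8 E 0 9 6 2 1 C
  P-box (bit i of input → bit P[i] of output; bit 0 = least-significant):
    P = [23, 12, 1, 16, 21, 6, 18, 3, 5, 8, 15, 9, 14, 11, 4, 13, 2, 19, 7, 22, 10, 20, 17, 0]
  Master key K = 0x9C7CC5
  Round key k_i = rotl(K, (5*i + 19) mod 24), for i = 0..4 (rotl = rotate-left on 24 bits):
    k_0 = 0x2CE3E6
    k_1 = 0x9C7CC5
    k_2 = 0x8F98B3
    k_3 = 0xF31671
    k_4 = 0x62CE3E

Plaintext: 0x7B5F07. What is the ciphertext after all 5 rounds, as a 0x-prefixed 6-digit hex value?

0x62115B

s_0 = plaintext = 0x7B5F07
s_1 = Round(s_0, k_0) = 0xEF25B9
s_2 = Round(s_1, k_1) = 0xFD806F
s_3 = Round(s_2, k_2) = 0xA4BBF0
s_4 = Round(s_3, k_3) = 0xBE64DD
s_5 = Round(s_4, k_4) = 0x62115B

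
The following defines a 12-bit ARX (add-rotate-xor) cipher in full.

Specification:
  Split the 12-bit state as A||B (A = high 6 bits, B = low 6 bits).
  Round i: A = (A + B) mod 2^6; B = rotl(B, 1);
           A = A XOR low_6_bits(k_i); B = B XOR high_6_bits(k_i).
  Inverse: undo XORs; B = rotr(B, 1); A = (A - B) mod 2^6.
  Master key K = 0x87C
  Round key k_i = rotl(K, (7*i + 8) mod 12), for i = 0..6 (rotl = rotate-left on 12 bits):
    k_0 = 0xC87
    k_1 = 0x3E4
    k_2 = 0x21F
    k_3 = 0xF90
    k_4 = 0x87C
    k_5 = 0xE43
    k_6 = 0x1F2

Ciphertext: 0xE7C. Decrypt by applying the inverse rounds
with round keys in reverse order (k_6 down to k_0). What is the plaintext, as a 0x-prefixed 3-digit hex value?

s_0 = ciphertext = 0xE7C
s_1 = InvRound(s_0, k_6) = 0x3BD
s_2 = InvRound(s_1, k_5) = 0x2C2
s_3 = InvRound(s_2, k_4) = 0x1B1
s_4 = InvRound(s_3, k_3) = 0xBE7
s_5 = InvRound(s_4, k_2) = 0xE77
s_6 = InvRound(s_5, k_1) = 0x05C
s_7 = InvRound(s_6, k_0) = 0xBD7

0xBD7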